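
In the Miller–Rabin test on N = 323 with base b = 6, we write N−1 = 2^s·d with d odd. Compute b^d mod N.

244

323 − 1 = 322 = 2^1 · 161, so d = 161.
6^1 ≡ 6 (mod 323)
6^2 ≡ 6^2 = 36 ≡ 36 (mod 323)
6^4 ≡ 36^2 = 1296 ≡ 4 (mod 323)
6^8 ≡ 4^2 = 16 ≡ 16 (mod 323)
6^16 ≡ 16^2 = 256 ≡ 256 (mod 323)
6^32 ≡ 256^2 = 65536 ≡ 290 (mod 323)
6^64 ≡ 290^2 = 84100 ≡ 120 (mod 323)
6^128 ≡ 120^2 = 14400 ≡ 188 (mod 323)
161 = 128 + 32 + 1 in binary powers of 2.
So 6^161 ≡ 188 · 290 · 6 ≡ 244 (mod 323).
Squaring chain: 244; never reaches −1, so base 6 is a Miller–Rabin witness that 323 is composite.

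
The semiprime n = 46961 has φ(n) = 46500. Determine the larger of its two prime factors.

φ(n) = (p−1)(q−1) = n − (p+q) + 1, so p + q = 46961 − 46500 + 1 = 462.
p and q are the roots of t² − 462t + 46961 = 0.
Discriminant: 462² − 4·46961 = 213444 − 187844 = 25600; √25600 = 160.
q = (462 − 160)/2 = 151, p = (462 + 160)/2 = 311.
Check: 151 · 311 = 46961.

311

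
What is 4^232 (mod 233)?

4^1 ≡ 4 (mod 233)
4^2 ≡ 4^2 = 16 ≡ 16 (mod 233)
4^4 ≡ 16^2 = 256 ≡ 23 (mod 233)
4^8 ≡ 23^2 = 529 ≡ 63 (mod 233)
4^16 ≡ 63^2 = 3969 ≡ 8 (mod 233)
4^32 ≡ 8^2 = 64 ≡ 64 (mod 233)
4^64 ≡ 64^2 = 4096 ≡ 135 (mod 233)
4^128 ≡ 135^2 = 18225 ≡ 51 (mod 233)
232 = 128 + 64 + 32 + 8 in binary powers of 2.
So 4^232 ≡ 51 · 135 · 64 · 63 ≡ 1 (mod 233).
Since the result is 1, base 4 gives no evidence that 233 is composite.

1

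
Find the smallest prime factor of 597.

597 is odd.
Digit sum 21, divisible by 3.

3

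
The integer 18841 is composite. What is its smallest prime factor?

83

18841 is odd.
Digit sum 22, not divisible by 3.
Ends in 1: not divisible by 5.
7: 18841 = 7·2691 + 4
11: 18841 = 11·1712 + 9
13: 18841 = 13·1449 + 4
17: 18841 = 17·1108 + 5
19: 18841 = 19·991 + 12
23: 18841 = 23·819 + 4
29: 18841 = 29·649 + 20
31: 18841 = 31·607 + 24
37: 18841 = 37·509 + 8
41: 18841 = 41·459 + 22
43: 18841 = 43·438 + 7
47: 18841 = 47·400 + 41
53: 18841 = 53·355 + 26
59: 18841 = 59·319 + 20
61: 18841 = 61·308 + 53
67: 18841 = 67·281 + 14
71: 18841 = 71·265 + 26
73: 18841 = 73·258 + 7
79: 18841 = 79·238 + 39
83: 18841 = 83·227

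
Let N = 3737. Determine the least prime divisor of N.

3737 is odd.
Digit sum 20, not divisible by 3.
Ends in 7: not divisible by 5.
7: 3737 = 7·533 + 6
11: 3737 = 11·339 + 8
13: 3737 = 13·287 + 6
17: 3737 = 17·219 + 14
19: 3737 = 19·196 + 13
23: 3737 = 23·162 + 11
29: 3737 = 29·128 + 25
31: 3737 = 31·120 + 17
37: 3737 = 37·101

37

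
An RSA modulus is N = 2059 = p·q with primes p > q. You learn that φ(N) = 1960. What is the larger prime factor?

φ(n) = (p−1)(q−1) = n − (p+q) + 1, so p + q = 2059 − 1960 + 1 = 100.
p and q are the roots of t² − 100t + 2059 = 0.
Discriminant: 100² − 4·2059 = 10000 − 8236 = 1764; √1764 = 42.
q = (100 − 42)/2 = 29, p = (100 + 42)/2 = 71.
Check: 29 · 71 = 2059.

71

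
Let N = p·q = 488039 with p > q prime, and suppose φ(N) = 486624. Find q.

φ(n) = (p−1)(q−1) = n − (p+q) + 1, so p + q = 488039 − 486624 + 1 = 1416.
p and q are the roots of t² − 1416t + 488039 = 0.
Discriminant: 1416² − 4·488039 = 2005056 − 1952156 = 52900; √52900 = 230.
q = (1416 − 230)/2 = 593, p = (1416 + 230)/2 = 823.
Check: 593 · 823 = 488039.

593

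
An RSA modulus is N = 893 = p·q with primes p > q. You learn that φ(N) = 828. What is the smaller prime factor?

19

φ(n) = (p−1)(q−1) = n − (p+q) + 1, so p + q = 893 − 828 + 1 = 66.
p and q are the roots of t² − 66t + 893 = 0.
Discriminant: 66² − 4·893 = 4356 − 3572 = 784; √784 = 28.
q = (66 − 28)/2 = 19, p = (66 + 28)/2 = 47.
Check: 19 · 47 = 893.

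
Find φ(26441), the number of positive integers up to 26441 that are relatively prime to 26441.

Factor: 26441 = 137 · 193.
φ(26441) = (137−1) · (193−1) = 136 · 192 = 26112.

26112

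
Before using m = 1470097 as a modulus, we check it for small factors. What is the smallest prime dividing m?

1470097 is odd.
Digit sum 28, not divisible by 3.
Ends in 7: not divisible by 5.
7: 1470097 = 7·210013 + 6
11: 1470097 = 11·133645 + 2
13: 1470097 = 13·113084 + 5
17: 1470097 = 17·86476 + 5
19: 1470097 = 19·77373 + 10
23: 1470097 = 23·63917 + 6
29: 1470097 = 29·50693

29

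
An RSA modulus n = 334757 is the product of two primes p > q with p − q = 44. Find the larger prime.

601

Since p = q + 44, we have 334757 = q(q + 44), so q² + 44q − 334757 = 0.
Discriminant: 44² + 4·334757 = 1936 + 1339028 = 1340964; √1340964 = 1158.
q = (−44 + 1158)/2 = 557, and p = q + 44 = 601.
Check: 557 · 601 = 334757.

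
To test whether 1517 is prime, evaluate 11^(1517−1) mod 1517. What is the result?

11^1 ≡ 11 (mod 1517)
11^2 ≡ 11^2 = 121 ≡ 121 (mod 1517)
11^4 ≡ 121^2 = 14641 ≡ 988 (mod 1517)
11^8 ≡ 988^2 = 976144 ≡ 713 (mod 1517)
11^16 ≡ 713^2 = 508369 ≡ 174 (mod 1517)
11^32 ≡ 174^2 = 30276 ≡ 1453 (mod 1517)
11^64 ≡ 1453^2 = 2111209 ≡ 1062 (mod 1517)
11^128 ≡ 1062^2 = 1127844 ≡ 713 (mod 1517)
11^256 ≡ 713^2 = 508369 ≡ 174 (mod 1517)
11^512 ≡ 174^2 = 30276 ≡ 1453 (mod 1517)
11^1024 ≡ 1453^2 = 2111209 ≡ 1062 (mod 1517)
1516 = 1024 + 256 + 128 + 64 + 32 + 8 + 4 in binary powers of 2.
So 11^1516 ≡ 1062 · 174 · 713 · 1062 · 1453 · 713 · 988 ≡ 359 (mod 1517).
Since 359 ≠ 1, base 11 is a Fermat witness: 1517 is composite.

359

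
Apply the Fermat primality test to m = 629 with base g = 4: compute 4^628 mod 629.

562

4^1 ≡ 4 (mod 629)
4^2 ≡ 4^2 = 16 ≡ 16 (mod 629)
4^4 ≡ 16^2 = 256 ≡ 256 (mod 629)
4^8 ≡ 256^2 = 65536 ≡ 120 (mod 629)
4^16 ≡ 120^2 = 14400 ≡ 562 (mod 629)
4^32 ≡ 562^2 = 315844 ≡ 86 (mod 629)
4^64 ≡ 86^2 = 7396 ≡ 477 (mod 629)
4^128 ≡ 477^2 = 227529 ≡ 460 (mod 629)
4^256 ≡ 460^2 = 211600 ≡ 256 (mod 629)
4^512 ≡ 256^2 = 65536 ≡ 120 (mod 629)
628 = 512 + 64 + 32 + 16 + 4 in binary powers of 2.
So 4^628 ≡ 120 · 477 · 86 · 562 · 256 ≡ 562 (mod 629).
Since 562 ≠ 1, base 4 is a Fermat witness: 629 is composite.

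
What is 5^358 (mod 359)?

1

5^1 ≡ 5 (mod 359)
5^2 ≡ 5^2 = 25 ≡ 25 (mod 359)
5^4 ≡ 25^2 = 625 ≡ 266 (mod 359)
5^8 ≡ 266^2 = 70756 ≡ 33 (mod 359)
5^16 ≡ 33^2 = 1089 ≡ 12 (mod 359)
5^32 ≡ 12^2 = 144 ≡ 144 (mod 359)
5^64 ≡ 144^2 = 20736 ≡ 273 (mod 359)
5^128 ≡ 273^2 = 74529 ≡ 216 (mod 359)
5^256 ≡ 216^2 = 46656 ≡ 345 (mod 359)
358 = 256 + 64 + 32 + 4 + 2 in binary powers of 2.
So 5^358 ≡ 345 · 273 · 144 · 266 · 25 ≡ 1 (mod 359).
Since the result is 1, base 5 gives no evidence that 359 is composite.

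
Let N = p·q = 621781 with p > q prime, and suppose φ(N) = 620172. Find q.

φ(n) = (p−1)(q−1) = n − (p+q) + 1, so p + q = 621781 − 620172 + 1 = 1610.
p and q are the roots of t² − 1610t + 621781 = 0.
Discriminant: 1610² − 4·621781 = 2592100 − 2487124 = 104976; √104976 = 324.
q = (1610 − 324)/2 = 643, p = (1610 + 324)/2 = 967.
Check: 643 · 967 = 621781.

643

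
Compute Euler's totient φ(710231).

Factor: 710231 = 43 · 83 · 199.
φ(710231) = (43−1) · (83−1) · (199−1) = 42 · 82 · 198 = 681912.

681912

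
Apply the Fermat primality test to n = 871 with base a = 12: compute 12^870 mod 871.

12^1 ≡ 12 (mod 871)
12^2 ≡ 12^2 = 144 ≡ 144 (mod 871)
12^4 ≡ 144^2 = 20736 ≡ 703 (mod 871)
12^8 ≡ 703^2 = 494209 ≡ 352 (mod 871)
12^16 ≡ 352^2 = 123904 ≡ 222 (mod 871)
12^32 ≡ 222^2 = 49284 ≡ 508 (mod 871)
12^64 ≡ 508^2 = 258064 ≡ 248 (mod 871)
12^128 ≡ 248^2 = 61504 ≡ 534 (mod 871)
12^256 ≡ 534^2 = 285156 ≡ 339 (mod 871)
12^512 ≡ 339^2 = 114921 ≡ 820 (mod 871)
870 = 512 + 256 + 64 + 32 + 4 + 2 in binary powers of 2.
So 12^870 ≡ 820 · 339 · 248 · 508 · 703 · 144 ≡ 92 (mod 871).
Since 92 ≠ 1, base 12 is a Fermat witness: 871 is composite.

92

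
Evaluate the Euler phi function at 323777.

Factor: 323777 = 41 · 53 · 149.
φ(323777) = (41−1) · (53−1) · (149−1) = 40 · 52 · 148 = 307840.

307840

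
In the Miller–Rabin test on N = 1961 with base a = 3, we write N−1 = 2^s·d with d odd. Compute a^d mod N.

1961 − 1 = 1960 = 2^3 · 245, so d = 245.
3^1 ≡ 3 (mod 1961)
3^2 ≡ 3^2 = 9 ≡ 9 (mod 1961)
3^4 ≡ 9^2 = 81 ≡ 81 (mod 1961)
3^8 ≡ 81^2 = 6561 ≡ 678 (mod 1961)
3^16 ≡ 678^2 = 459684 ≡ 810 (mod 1961)
3^32 ≡ 810^2 = 656100 ≡ 1126 (mod 1961)
3^64 ≡ 1126^2 = 1267876 ≡ 1070 (mod 1961)
3^128 ≡ 1070^2 = 1144900 ≡ 1637 (mod 1961)
245 = 128 + 64 + 32 + 16 + 4 + 1 in binary powers of 2.
So 3^245 ≡ 1637 · 1070 · 1126 · 810 · 81 · 3 ≡ 509 (mod 1961).
Squaring chain: 509 → 229 → 1455; never reaches −1, so base 3 is a Miller–Rabin witness that 1961 is composite.

509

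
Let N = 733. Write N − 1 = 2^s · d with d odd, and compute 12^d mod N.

733 − 1 = 732 = 2^2 · 183, so d = 183.
12^1 ≡ 12 (mod 733)
12^2 ≡ 12^2 = 144 ≡ 144 (mod 733)
12^4 ≡ 144^2 = 20736 ≡ 212 (mod 733)
12^8 ≡ 212^2 = 44944 ≡ 231 (mod 733)
12^16 ≡ 231^2 = 53361 ≡ 585 (mod 733)
12^32 ≡ 585^2 = 342225 ≡ 647 (mod 733)
12^64 ≡ 647^2 = 418609 ≡ 66 (mod 733)
12^128 ≡ 66^2 = 4356 ≡ 691 (mod 733)
183 = 128 + 32 + 16 + 4 + 2 + 1 in binary powers of 2.
So 12^183 ≡ 691 · 647 · 585 · 212 · 144 · 12 ≡ 732 (mod 733).
Since 12^d ≡ 732 (mod 733), base 12 does not prove 733 composite.

732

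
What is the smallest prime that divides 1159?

1159 is odd.
Digit sum 16, not divisible by 3.
Ends in 9: not divisible by 5.
7: 1159 = 7·165 + 4
11: 1159 = 11·105 + 4
13: 1159 = 13·89 + 2
17: 1159 = 17·68 + 3
19: 1159 = 19·61

19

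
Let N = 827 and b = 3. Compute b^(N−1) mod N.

1

3^1 ≡ 3 (mod 827)
3^2 ≡ 3^2 = 9 ≡ 9 (mod 827)
3^4 ≡ 9^2 = 81 ≡ 81 (mod 827)
3^8 ≡ 81^2 = 6561 ≡ 772 (mod 827)
3^16 ≡ 772^2 = 595984 ≡ 544 (mod 827)
3^32 ≡ 544^2 = 295936 ≡ 697 (mod 827)
3^64 ≡ 697^2 = 485809 ≡ 360 (mod 827)
3^128 ≡ 360^2 = 129600 ≡ 588 (mod 827)
3^256 ≡ 588^2 = 345744 ≡ 58 (mod 827)
3^512 ≡ 58^2 = 3364 ≡ 56 (mod 827)
826 = 512 + 256 + 32 + 16 + 8 + 2 in binary powers of 2.
So 3^826 ≡ 56 · 58 · 697 · 544 · 772 · 9 ≡ 1 (mod 827).
Since the result is 1, base 3 gives no evidence that 827 is composite.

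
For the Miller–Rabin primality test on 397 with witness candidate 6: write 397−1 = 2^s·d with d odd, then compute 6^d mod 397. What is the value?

334

397 − 1 = 396 = 2^2 · 99, so d = 99.
6^1 ≡ 6 (mod 397)
6^2 ≡ 6^2 = 36 ≡ 36 (mod 397)
6^4 ≡ 36^2 = 1296 ≡ 105 (mod 397)
6^8 ≡ 105^2 = 11025 ≡ 306 (mod 397)
6^16 ≡ 306^2 = 93636 ≡ 341 (mod 397)
6^32 ≡ 341^2 = 116281 ≡ 357 (mod 397)
6^64 ≡ 357^2 = 127449 ≡ 12 (mod 397)
99 = 64 + 32 + 2 + 1 in binary powers of 2.
So 6^99 ≡ 12 · 357 · 36 · 6 ≡ 334 (mod 397).
Squaring chain: 334 → 396; reaches −1, so base 6 does not prove 397 composite.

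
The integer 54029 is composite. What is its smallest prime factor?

54029 is odd.
Digit sum 20, not divisible by 3.
Ends in 9: not divisible by 5.
7: 54029 = 7·7718 + 3
11: 54029 = 11·4911 + 8
13: 54029 = 13·4156 + 1
17: 54029 = 17·3178 + 3
19: 54029 = 19·2843 + 12
23: 54029 = 23·2349 + 2
29: 54029 = 29·1863 + 2
31: 54029 = 31·1742 + 27
37: 54029 = 37·1460 + 9
41: 54029 = 41·1317 + 32
43: 54029 = 43·1256 + 21
47: 54029 = 47·1149 + 26
53: 54029 = 53·1019 + 22
59: 54029 = 59·915 + 44
61: 54029 = 61·885 + 44
67: 54029 = 67·806 + 27
71: 54029 = 71·760 + 69
73: 54029 = 73·740 + 9
79: 54029 = 79·683 + 72
83: 54029 = 83·650 + 79
89: 54029 = 89·607 + 6
97: 54029 = 97·557

97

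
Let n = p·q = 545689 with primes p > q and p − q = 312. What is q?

599

Since p = q + 312, we have 545689 = q(q + 312), so q² + 312q − 545689 = 0.
Discriminant: 312² + 4·545689 = 97344 + 2182756 = 2280100; √2280100 = 1510.
q = (−312 + 1510)/2 = 599, and p = q + 312 = 911.
Check: 599 · 911 = 545689.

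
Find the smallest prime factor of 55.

55 is odd.
Digit sum 10, not divisible by 3.
Ends in 5: divisible by 5.

5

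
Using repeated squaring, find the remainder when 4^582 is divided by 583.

4^1 ≡ 4 (mod 583)
4^2 ≡ 4^2 = 16 ≡ 16 (mod 583)
4^4 ≡ 16^2 = 256 ≡ 256 (mod 583)
4^8 ≡ 256^2 = 65536 ≡ 240 (mod 583)
4^16 ≡ 240^2 = 57600 ≡ 466 (mod 583)
4^32 ≡ 466^2 = 217156 ≡ 280 (mod 583)
4^64 ≡ 280^2 = 78400 ≡ 278 (mod 583)
4^128 ≡ 278^2 = 77284 ≡ 328 (mod 583)
4^256 ≡ 328^2 = 107584 ≡ 312 (mod 583)
4^512 ≡ 312^2 = 97344 ≡ 566 (mod 583)
582 = 512 + 64 + 4 + 2 in binary powers of 2.
So 4^582 ≡ 566 · 278 · 256 · 16 ≡ 236 (mod 583).
Since 236 ≠ 1, base 4 is a Fermat witness: 583 is composite.

236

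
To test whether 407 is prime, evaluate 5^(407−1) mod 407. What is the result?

104

5^1 ≡ 5 (mod 407)
5^2 ≡ 5^2 = 25 ≡ 25 (mod 407)
5^4 ≡ 25^2 = 625 ≡ 218 (mod 407)
5^8 ≡ 218^2 = 47524 ≡ 312 (mod 407)
5^16 ≡ 312^2 = 97344 ≡ 71 (mod 407)
5^32 ≡ 71^2 = 5041 ≡ 157 (mod 407)
5^64 ≡ 157^2 = 24649 ≡ 229 (mod 407)
5^128 ≡ 229^2 = 52441 ≡ 345 (mod 407)
5^256 ≡ 345^2 = 119025 ≡ 181 (mod 407)
406 = 256 + 128 + 16 + 4 + 2 in binary powers of 2.
So 5^406 ≡ 181 · 345 · 71 · 218 · 25 ≡ 104 (mod 407).
Since 104 ≠ 1, base 5 is a Fermat witness: 407 is composite.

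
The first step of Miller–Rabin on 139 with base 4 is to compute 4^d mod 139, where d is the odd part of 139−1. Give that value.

139 − 1 = 138 = 2^1 · 69, so d = 69.
4^1 ≡ 4 (mod 139)
4^2 ≡ 4^2 = 16 ≡ 16 (mod 139)
4^4 ≡ 16^2 = 256 ≡ 117 (mod 139)
4^8 ≡ 117^2 = 13689 ≡ 67 (mod 139)
4^16 ≡ 67^2 = 4489 ≡ 41 (mod 139)
4^32 ≡ 41^2 = 1681 ≡ 13 (mod 139)
4^64 ≡ 13^2 = 169 ≡ 30 (mod 139)
69 = 64 + 4 + 1 in binary powers of 2.
So 4^69 ≡ 30 · 117 · 4 ≡ 1 (mod 139).
Since 4^d ≡ 1 (mod 139), base 4 does not prove 139 composite.

1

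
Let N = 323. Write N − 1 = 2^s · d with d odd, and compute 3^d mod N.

323 − 1 = 322 = 2^1 · 161, so d = 161.
3^1 ≡ 3 (mod 323)
3^2 ≡ 3^2 = 9 ≡ 9 (mod 323)
3^4 ≡ 9^2 = 81 ≡ 81 (mod 323)
3^8 ≡ 81^2 = 6561 ≡ 101 (mod 323)
3^16 ≡ 101^2 = 10201 ≡ 188 (mod 323)
3^32 ≡ 188^2 = 35344 ≡ 137 (mod 323)
3^64 ≡ 137^2 = 18769 ≡ 35 (mod 323)
3^128 ≡ 35^2 = 1225 ≡ 256 (mod 323)
161 = 128 + 32 + 1 in binary powers of 2.
So 3^161 ≡ 256 · 137 · 3 ≡ 241 (mod 323).
Squaring chain: 241; never reaches −1, so base 3 is a Miller–Rabin witness that 323 is composite.

241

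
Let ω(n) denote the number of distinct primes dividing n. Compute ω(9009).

4

9009 = 3^2 · 1001
1001 = 7 · 143
143 = 11 · 13
9009 = 3^2 · 7 · 11 · 13, which has 4 distinct prime factors.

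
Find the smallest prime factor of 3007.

31

3007 is odd.
Digit sum 10, not divisible by 3.
Ends in 7: not divisible by 5.
7: 3007 = 7·429 + 4
11: 3007 = 11·273 + 4
13: 3007 = 13·231 + 4
17: 3007 = 17·176 + 15
19: 3007 = 19·158 + 5
23: 3007 = 23·130 + 17
29: 3007 = 29·103 + 20
31: 3007 = 31·97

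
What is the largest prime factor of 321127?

321127 = 53 · 6059
6059 = 73 · 83
83 is prime.
So 321127 = 53 · 73 · 83; the largest prime factor is 83.

83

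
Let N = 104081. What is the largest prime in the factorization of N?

97

104081 = 29 · 3589
3589 = 37 · 97
97 is prime.
So 104081 = 29 · 37 · 97; the largest prime factor is 97.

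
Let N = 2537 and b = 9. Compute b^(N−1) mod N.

271

9^1 ≡ 9 (mod 2537)
9^2 ≡ 9^2 = 81 ≡ 81 (mod 2537)
9^4 ≡ 81^2 = 6561 ≡ 1487 (mod 2537)
9^8 ≡ 1487^2 = 2211169 ≡ 1442 (mod 2537)
9^16 ≡ 1442^2 = 2079364 ≡ 1561 (mod 2537)
9^32 ≡ 1561^2 = 2436721 ≡ 1201 (mod 2537)
9^64 ≡ 1201^2 = 1442401 ≡ 1385 (mod 2537)
9^128 ≡ 1385^2 = 1918225 ≡ 253 (mod 2537)
9^256 ≡ 253^2 = 64009 ≡ 584 (mod 2537)
9^512 ≡ 584^2 = 341056 ≡ 1098 (mod 2537)
9^1024 ≡ 1098^2 = 1205604 ≡ 529 (mod 2537)
9^2048 ≡ 529^2 = 279841 ≡ 771 (mod 2537)
2536 = 2048 + 256 + 128 + 64 + 32 + 8 in binary powers of 2.
So 9^2536 ≡ 771 · 584 · 253 · 1385 · 1201 · 1442 ≡ 271 (mod 2537).
Since 271 ≠ 1, base 9 is a Fermat witness: 2537 is composite.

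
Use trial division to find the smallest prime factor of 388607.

19

388607 is odd.
Digit sum 32, not divisible by 3.
Ends in 7: not divisible by 5.
7: 388607 = 7·55515 + 2
11: 388607 = 11·35327 + 10
13: 388607 = 13·29892 + 11
17: 388607 = 17·22859 + 4
19: 388607 = 19·20453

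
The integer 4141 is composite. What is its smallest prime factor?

4141 is odd.
Digit sum 10, not divisible by 3.
Ends in 1: not divisible by 5.
7: 4141 = 7·591 + 4
11: 4141 = 11·376 + 5
13: 4141 = 13·318 + 7
17: 4141 = 17·243 + 10
19: 4141 = 19·217 + 18
23: 4141 = 23·180 + 1
29: 4141 = 29·142 + 23
31: 4141 = 31·133 + 18
37: 4141 = 37·111 + 34
41: 4141 = 41·101

41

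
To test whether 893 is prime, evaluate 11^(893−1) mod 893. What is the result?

11^1 ≡ 11 (mod 893)
11^2 ≡ 11^2 = 121 ≡ 121 (mod 893)
11^4 ≡ 121^2 = 14641 ≡ 353 (mod 893)
11^8 ≡ 353^2 = 124609 ≡ 482 (mod 893)
11^16 ≡ 482^2 = 232324 ≡ 144 (mod 893)
11^32 ≡ 144^2 = 20736 ≡ 197 (mod 893)
11^64 ≡ 197^2 = 38809 ≡ 410 (mod 893)
11^128 ≡ 410^2 = 168100 ≡ 216 (mod 893)
11^256 ≡ 216^2 = 46656 ≡ 220 (mod 893)
11^512 ≡ 220^2 = 48400 ≡ 178 (mod 893)
892 = 512 + 256 + 64 + 32 + 16 + 8 + 4 in binary powers of 2.
So 11^892 ≡ 178 · 220 · 410 · 197 · 144 · 482 · 353 ≡ 410 (mod 893).
Since 410 ≠ 1, base 11 is a Fermat witness: 893 is composite.

410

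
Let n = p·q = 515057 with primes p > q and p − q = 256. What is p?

857

Since p = q + 256, we have 515057 = q(q + 256), so q² + 256q − 515057 = 0.
Discriminant: 256² + 4·515057 = 65536 + 2060228 = 2125764; √2125764 = 1458.
q = (−256 + 1458)/2 = 601, and p = q + 256 = 857.
Check: 601 · 857 = 515057.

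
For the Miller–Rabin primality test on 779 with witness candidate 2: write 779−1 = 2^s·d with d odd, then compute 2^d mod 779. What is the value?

471

779 − 1 = 778 = 2^1 · 389, so d = 389.
2^1 ≡ 2 (mod 779)
2^2 ≡ 2^2 = 4 ≡ 4 (mod 779)
2^4 ≡ 4^2 = 16 ≡ 16 (mod 779)
2^8 ≡ 16^2 = 256 ≡ 256 (mod 779)
2^16 ≡ 256^2 = 65536 ≡ 100 (mod 779)
2^32 ≡ 100^2 = 10000 ≡ 652 (mod 779)
2^64 ≡ 652^2 = 425104 ≡ 549 (mod 779)
2^128 ≡ 549^2 = 301401 ≡ 707 (mod 779)
2^256 ≡ 707^2 = 499849 ≡ 510 (mod 779)
389 = 256 + 128 + 4 + 1 in binary powers of 2.
So 2^389 ≡ 510 · 707 · 16 · 2 ≡ 471 (mod 779).
Squaring chain: 471; never reaches −1, so base 2 is a Miller–Rabin witness that 779 is composite.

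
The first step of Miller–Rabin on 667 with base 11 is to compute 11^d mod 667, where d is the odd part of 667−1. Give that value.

667 − 1 = 666 = 2^1 · 333, so d = 333.
11^1 ≡ 11 (mod 667)
11^2 ≡ 11^2 = 121 ≡ 121 (mod 667)
11^4 ≡ 121^2 = 14641 ≡ 634 (mod 667)
11^8 ≡ 634^2 = 401956 ≡ 422 (mod 667)
11^16 ≡ 422^2 = 178084 ≡ 662 (mod 667)
11^32 ≡ 662^2 = 438244 ≡ 25 (mod 667)
11^64 ≡ 25^2 = 625 ≡ 625 (mod 667)
11^128 ≡ 625^2 = 390625 ≡ 430 (mod 667)
11^256 ≡ 430^2 = 184900 ≡ 141 (mod 667)
333 = 256 + 64 + 8 + 4 + 1 in binary powers of 2.
So 11^333 ≡ 141 · 625 · 422 · 634 · 11 ≡ 135 (mod 667).
Squaring chain: 135; never reaches −1, so base 11 is a Miller–Rabin witness that 667 is composite.

135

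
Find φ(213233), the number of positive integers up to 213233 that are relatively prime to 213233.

Factor: 213233 = 23 · 73 · 127.
φ(213233) = (23−1) · (73−1) · (127−1) = 22 · 72 · 126 = 199584.

199584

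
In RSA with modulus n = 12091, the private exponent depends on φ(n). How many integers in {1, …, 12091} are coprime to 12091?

Factor: 12091 = 107 · 113.
φ(12091) = (107−1) · (113−1) = 106 · 112 = 11872.

11872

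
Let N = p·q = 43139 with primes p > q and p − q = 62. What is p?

Since p = q + 62, we have 43139 = q(q + 62), so q² + 62q − 43139 = 0.
Discriminant: 62² + 4·43139 = 3844 + 172556 = 176400; √176400 = 420.
q = (−62 + 420)/2 = 179, and p = q + 62 = 241.
Check: 179 · 241 = 43139.

241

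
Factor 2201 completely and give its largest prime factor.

2201 = 31 · 71
71 is prime.
So 2201 = 31 · 71; the largest prime factor is 71.

71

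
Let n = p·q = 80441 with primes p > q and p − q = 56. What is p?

313

Since p = q + 56, we have 80441 = q(q + 56), so q² + 56q − 80441 = 0.
Discriminant: 56² + 4·80441 = 3136 + 321764 = 324900; √324900 = 570.
q = (−56 + 570)/2 = 257, and p = q + 56 = 313.
Check: 257 · 313 = 80441.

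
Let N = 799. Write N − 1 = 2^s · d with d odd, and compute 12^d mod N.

799 − 1 = 798 = 2^1 · 399, so d = 399.
12^1 ≡ 12 (mod 799)
12^2 ≡ 12^2 = 144 ≡ 144 (mod 799)
12^4 ≡ 144^2 = 20736 ≡ 761 (mod 799)
12^8 ≡ 761^2 = 579121 ≡ 645 (mod 799)
12^16 ≡ 645^2 = 416025 ≡ 545 (mod 799)
12^32 ≡ 545^2 = 297025 ≡ 596 (mod 799)
12^64 ≡ 596^2 = 355216 ≡ 460 (mod 799)
12^128 ≡ 460^2 = 211600 ≡ 664 (mod 799)
12^256 ≡ 664^2 = 440896 ≡ 647 (mod 799)
399 = 256 + 128 + 8 + 4 + 2 + 1 in binary powers of 2.
So 12^399 ≡ 647 · 664 · 645 · 761 · 144 · 12 ≡ 316 (mod 799).
Squaring chain: 316; never reaches −1, so base 12 is a Miller–Rabin witness that 799 is composite.

316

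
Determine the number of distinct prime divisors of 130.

130 = 2 · 65
65 = 5 · 13
130 = 2 · 5 · 13, which has 3 distinct prime factors.

3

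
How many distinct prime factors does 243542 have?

243542 = 2 · 121771
121771 = 13 · 9367
9367 = 17 · 551
551 = 19 · 29
243542 = 2 · 13 · 17 · 19 · 29, which has 5 distinct prime factors.

5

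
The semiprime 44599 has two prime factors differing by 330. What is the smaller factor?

Since p = q + 330, we have 44599 = q(q + 330), so q² + 330q − 44599 = 0.
Discriminant: 330² + 4·44599 = 108900 + 178396 = 287296; √287296 = 536.
q = (−330 + 536)/2 = 103, and p = q + 330 = 433.
Check: 103 · 433 = 44599.

103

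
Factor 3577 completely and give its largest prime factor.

73

3577 = 7 · 511
511 = 7 · 73
73 is prime.
So 3577 = 7^2 · 73; the largest prime factor is 73.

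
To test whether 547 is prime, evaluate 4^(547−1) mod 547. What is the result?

4^1 ≡ 4 (mod 547)
4^2 ≡ 4^2 = 16 ≡ 16 (mod 547)
4^4 ≡ 16^2 = 256 ≡ 256 (mod 547)
4^8 ≡ 256^2 = 65536 ≡ 443 (mod 547)
4^16 ≡ 443^2 = 196249 ≡ 423 (mod 547)
4^32 ≡ 423^2 = 178929 ≡ 60 (mod 547)
4^64 ≡ 60^2 = 3600 ≡ 318 (mod 547)
4^128 ≡ 318^2 = 101124 ≡ 476 (mod 547)
4^256 ≡ 476^2 = 226576 ≡ 118 (mod 547)
4^512 ≡ 118^2 = 13924 ≡ 249 (mod 547)
546 = 512 + 32 + 2 in binary powers of 2.
So 4^546 ≡ 249 · 60 · 16 ≡ 1 (mod 547).
Since the result is 1, base 4 gives no evidence that 547 is composite.

1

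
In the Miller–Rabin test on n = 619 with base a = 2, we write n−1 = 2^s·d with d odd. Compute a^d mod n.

619 − 1 = 618 = 2^1 · 309, so d = 309.
2^1 ≡ 2 (mod 619)
2^2 ≡ 2^2 = 4 ≡ 4 (mod 619)
2^4 ≡ 4^2 = 16 ≡ 16 (mod 619)
2^8 ≡ 16^2 = 256 ≡ 256 (mod 619)
2^16 ≡ 256^2 = 65536 ≡ 541 (mod 619)
2^32 ≡ 541^2 = 292681 ≡ 513 (mod 619)
2^64 ≡ 513^2 = 263169 ≡ 94 (mod 619)
2^128 ≡ 94^2 = 8836 ≡ 170 (mod 619)
2^256 ≡ 170^2 = 28900 ≡ 426 (mod 619)
309 = 256 + 32 + 16 + 4 + 1 in binary powers of 2.
So 2^309 ≡ 426 · 513 · 541 · 16 · 2 ≡ 618 (mod 619).
Since 2^d ≡ 618 (mod 619), base 2 does not prove 619 composite.

618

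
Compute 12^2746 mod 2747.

12^1 ≡ 12 (mod 2747)
12^2 ≡ 12^2 = 144 ≡ 144 (mod 2747)
12^4 ≡ 144^2 = 20736 ≡ 1507 (mod 2747)
12^8 ≡ 1507^2 = 2271049 ≡ 2027 (mod 2747)
12^16 ≡ 2027^2 = 4108729 ≡ 1964 (mod 2747)
12^32 ≡ 1964^2 = 3857296 ≡ 508 (mod 2747)
12^64 ≡ 508^2 = 258064 ≡ 2593 (mod 2747)
12^128 ≡ 2593^2 = 6723649 ≡ 1740 (mod 2747)
12^256 ≡ 1740^2 = 3027600 ≡ 406 (mod 2747)
12^512 ≡ 406^2 = 164836 ≡ 16 (mod 2747)
12^1024 ≡ 16^2 = 256 ≡ 256 (mod 2747)
12^2048 ≡ 256^2 = 65536 ≡ 2355 (mod 2747)
2746 = 2048 + 512 + 128 + 32 + 16 + 8 + 2 in binary powers of 2.
So 12^2746 ≡ 2355 · 16 · 1740 · 508 · 1964 · 2027 · 144 ≡ 2137 (mod 2747).
Since 2137 ≠ 1, base 12 is a Fermat witness: 2747 is composite.

2137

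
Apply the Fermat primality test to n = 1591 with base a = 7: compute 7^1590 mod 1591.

1506

7^1 ≡ 7 (mod 1591)
7^2 ≡ 7^2 = 49 ≡ 49 (mod 1591)
7^4 ≡ 49^2 = 2401 ≡ 810 (mod 1591)
7^8 ≡ 810^2 = 656100 ≡ 608 (mod 1591)
7^16 ≡ 608^2 = 369664 ≡ 552 (mod 1591)
7^32 ≡ 552^2 = 304704 ≡ 823 (mod 1591)
7^64 ≡ 823^2 = 677329 ≡ 1154 (mod 1591)
7^128 ≡ 1154^2 = 1331716 ≡ 49 (mod 1591)
7^256 ≡ 49^2 = 2401 ≡ 810 (mod 1591)
7^512 ≡ 810^2 = 656100 ≡ 608 (mod 1591)
7^1024 ≡ 608^2 = 369664 ≡ 552 (mod 1591)
1590 = 1024 + 512 + 32 + 16 + 4 + 2 in binary powers of 2.
So 7^1590 ≡ 552 · 608 · 823 · 552 · 810 · 49 ≡ 1506 (mod 1591).
Since 1506 ≠ 1, base 7 is a Fermat witness: 1591 is composite.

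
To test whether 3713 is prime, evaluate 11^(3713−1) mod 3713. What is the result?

2453

11^1 ≡ 11 (mod 3713)
11^2 ≡ 11^2 = 121 ≡ 121 (mod 3713)
11^4 ≡ 121^2 = 14641 ≡ 3502 (mod 3713)
11^8 ≡ 3502^2 = 12264004 ≡ 3678 (mod 3713)
11^16 ≡ 3678^2 = 13527684 ≡ 1225 (mod 3713)
11^32 ≡ 1225^2 = 1500625 ≡ 573 (mod 3713)
11^64 ≡ 573^2 = 328329 ≡ 1585 (mod 3713)
11^128 ≡ 1585^2 = 2512225 ≡ 2237 (mod 3713)
11^256 ≡ 2237^2 = 5004169 ≡ 2758 (mod 3713)
11^512 ≡ 2758^2 = 7606564 ≡ 2340 (mod 3713)
11^1024 ≡ 2340^2 = 5475600 ≡ 2638 (mod 3713)
11^2048 ≡ 2638^2 = 6959044 ≡ 882 (mod 3713)
3712 = 2048 + 1024 + 512 + 128 in binary powers of 2.
So 11^3712 ≡ 882 · 2638 · 2340 · 2237 ≡ 2453 (mod 3713).
Since 2453 ≠ 1, base 11 is a Fermat witness: 3713 is composite.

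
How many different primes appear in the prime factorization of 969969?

969969 = 3 · 323323
323323 = 7 · 46189
46189 = 11 · 4199
4199 = 13 · 323
323 = 17 · 19
969969 = 3 · 7 · 11 · 13 · 17 · 19, which has 6 distinct prime factors.

6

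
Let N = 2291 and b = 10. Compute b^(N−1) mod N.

10^1 ≡ 10 (mod 2291)
10^2 ≡ 10^2 = 100 ≡ 100 (mod 2291)
10^4 ≡ 100^2 = 10000 ≡ 836 (mod 2291)
10^8 ≡ 836^2 = 698896 ≡ 141 (mod 2291)
10^16 ≡ 141^2 = 19881 ≡ 1553 (mod 2291)
10^32 ≡ 1553^2 = 2411809 ≡ 1677 (mod 2291)
10^64 ≡ 1677^2 = 2812329 ≡ 1272 (mod 2291)
10^128 ≡ 1272^2 = 1617984 ≡ 538 (mod 2291)
10^256 ≡ 538^2 = 289444 ≡ 778 (mod 2291)
10^512 ≡ 778^2 = 605284 ≡ 460 (mod 2291)
10^1024 ≡ 460^2 = 211600 ≡ 828 (mod 2291)
10^2048 ≡ 828^2 = 685584 ≡ 575 (mod 2291)
2290 = 2048 + 128 + 64 + 32 + 16 + 2 in binary powers of 2.
So 10^2290 ≡ 575 · 538 · 1272 · 1677 · 1553 · 100 ≡ 1048 (mod 2291).
Since 1048 ≠ 1, base 10 is a Fermat witness: 2291 is composite.

1048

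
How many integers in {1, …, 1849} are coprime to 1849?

Factor: 1849 = 43^2.
φ(1849) = 43^1·(43−1) = 1806.

1806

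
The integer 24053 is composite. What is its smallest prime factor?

67

24053 is odd.
Digit sum 14, not divisible by 3.
Ends in 3: not divisible by 5.
7: 24053 = 7·3436 + 1
11: 24053 = 11·2186 + 7
13: 24053 = 13·1850 + 3
17: 24053 = 17·1414 + 15
19: 24053 = 19·1265 + 18
23: 24053 = 23·1045 + 18
29: 24053 = 29·829 + 12
31: 24053 = 31·775 + 28
37: 24053 = 37·650 + 3
41: 24053 = 41·586 + 27
43: 24053 = 43·559 + 16
47: 24053 = 47·511 + 36
53: 24053 = 53·453 + 44
59: 24053 = 59·407 + 40
61: 24053 = 61·394 + 19
67: 24053 = 67·359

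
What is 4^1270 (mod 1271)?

1

4^1 ≡ 4 (mod 1271)
4^2 ≡ 4^2 = 16 ≡ 16 (mod 1271)
4^4 ≡ 16^2 = 256 ≡ 256 (mod 1271)
4^8 ≡ 256^2 = 65536 ≡ 715 (mod 1271)
4^16 ≡ 715^2 = 511225 ≡ 283 (mod 1271)
4^32 ≡ 283^2 = 80089 ≡ 16 (mod 1271)
4^64 ≡ 16^2 = 256 ≡ 256 (mod 1271)
4^128 ≡ 256^2 = 65536 ≡ 715 (mod 1271)
4^256 ≡ 715^2 = 511225 ≡ 283 (mod 1271)
4^512 ≡ 283^2 = 80089 ≡ 16 (mod 1271)
4^1024 ≡ 16^2 = 256 ≡ 256 (mod 1271)
1270 = 1024 + 128 + 64 + 32 + 16 + 4 + 2 in binary powers of 2.
So 4^1270 ≡ 256 · 715 · 256 · 16 · 283 · 256 · 16 ≡ 1 (mod 1271).
Since the result is 1, base 4 gives no evidence that 1271 is composite.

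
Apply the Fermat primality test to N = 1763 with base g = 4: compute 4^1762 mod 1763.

4^1 ≡ 4 (mod 1763)
4^2 ≡ 4^2 = 16 ≡ 16 (mod 1763)
4^4 ≡ 16^2 = 256 ≡ 256 (mod 1763)
4^8 ≡ 256^2 = 65536 ≡ 305 (mod 1763)
4^16 ≡ 305^2 = 93025 ≡ 1349 (mod 1763)
4^32 ≡ 1349^2 = 1819801 ≡ 385 (mod 1763)
4^64 ≡ 385^2 = 148225 ≡ 133 (mod 1763)
4^128 ≡ 133^2 = 17689 ≡ 59 (mod 1763)
4^256 ≡ 59^2 = 3481 ≡ 1718 (mod 1763)
4^512 ≡ 1718^2 = 2951524 ≡ 262 (mod 1763)
4^1024 ≡ 262^2 = 68644 ≡ 1650 (mod 1763)
1762 = 1024 + 512 + 128 + 64 + 32 + 2 in binary powers of 2.
So 4^1762 ≡ 1650 · 262 · 59 · 133 · 385 · 16 ≡ 508 (mod 1763).
Since 508 ≠ 1, base 4 is a Fermat witness: 1763 is composite.

508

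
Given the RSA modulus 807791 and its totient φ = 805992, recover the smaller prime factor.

φ(n) = (p−1)(q−1) = n − (p+q) + 1, so p + q = 807791 − 805992 + 1 = 1800.
p and q are the roots of t² − 1800t + 807791 = 0.
Discriminant: 1800² − 4·807791 = 3240000 − 3231164 = 8836; √8836 = 94.
q = (1800 − 94)/2 = 853, p = (1800 + 94)/2 = 947.
Check: 853 · 947 = 807791.

853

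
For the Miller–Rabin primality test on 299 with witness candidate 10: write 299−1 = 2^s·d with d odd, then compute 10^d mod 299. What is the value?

17

299 − 1 = 298 = 2^1 · 149, so d = 149.
10^1 ≡ 10 (mod 299)
10^2 ≡ 10^2 = 100 ≡ 100 (mod 299)
10^4 ≡ 100^2 = 10000 ≡ 133 (mod 299)
10^8 ≡ 133^2 = 17689 ≡ 48 (mod 299)
10^16 ≡ 48^2 = 2304 ≡ 211 (mod 299)
10^32 ≡ 211^2 = 44521 ≡ 269 (mod 299)
10^64 ≡ 269^2 = 72361 ≡ 3 (mod 299)
10^128 ≡ 3^2 = 9 ≡ 9 (mod 299)
149 = 128 + 16 + 4 + 1 in binary powers of 2.
So 10^149 ≡ 9 · 211 · 133 · 10 ≡ 17 (mod 299).
Squaring chain: 17; never reaches −1, so base 10 is a Miller–Rabin witness that 299 is composite.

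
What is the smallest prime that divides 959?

959 is odd.
Digit sum 23, not divisible by 3.
Ends in 9: not divisible by 5.
7: 959 = 7·137

7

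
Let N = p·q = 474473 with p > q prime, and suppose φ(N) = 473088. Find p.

769

φ(n) = (p−1)(q−1) = n − (p+q) + 1, so p + q = 474473 − 473088 + 1 = 1386.
p and q are the roots of t² − 1386t + 474473 = 0.
Discriminant: 1386² − 4·474473 = 1920996 − 1897892 = 23104; √23104 = 152.
q = (1386 − 152)/2 = 617, p = (1386 + 152)/2 = 769.
Check: 617 · 769 = 474473.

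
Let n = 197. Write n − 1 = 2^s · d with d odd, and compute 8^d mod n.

14

197 − 1 = 196 = 2^2 · 49, so d = 49.
8^1 ≡ 8 (mod 197)
8^2 ≡ 8^2 = 64 ≡ 64 (mod 197)
8^4 ≡ 64^2 = 4096 ≡ 156 (mod 197)
8^8 ≡ 156^2 = 24336 ≡ 105 (mod 197)
8^16 ≡ 105^2 = 11025 ≡ 190 (mod 197)
8^32 ≡ 190^2 = 36100 ≡ 49 (mod 197)
49 = 32 + 16 + 1 in binary powers of 2.
So 8^49 ≡ 49 · 190 · 8 ≡ 14 (mod 197).
Squaring chain: 14 → 196; reaches −1, so base 8 does not prove 197 composite.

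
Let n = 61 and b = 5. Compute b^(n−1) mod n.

1

5^1 ≡ 5 (mod 61)
5^2 ≡ 5^2 = 25 ≡ 25 (mod 61)
5^4 ≡ 25^2 = 625 ≡ 15 (mod 61)
5^8 ≡ 15^2 = 225 ≡ 42 (mod 61)
5^16 ≡ 42^2 = 1764 ≡ 56 (mod 61)
5^32 ≡ 56^2 = 3136 ≡ 25 (mod 61)
60 = 32 + 16 + 8 + 4 in binary powers of 2.
So 5^60 ≡ 25 · 56 · 42 · 15 ≡ 1 (mod 61).
Since the result is 1, base 5 gives no evidence that 61 is composite.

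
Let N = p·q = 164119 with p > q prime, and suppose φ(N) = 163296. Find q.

337

φ(n) = (p−1)(q−1) = n − (p+q) + 1, so p + q = 164119 − 163296 + 1 = 824.
p and q are the roots of t² − 824t + 164119 = 0.
Discriminant: 824² − 4·164119 = 678976 − 656476 = 22500; √22500 = 150.
q = (824 − 150)/2 = 337, p = (824 + 150)/2 = 487.
Check: 337 · 487 = 164119.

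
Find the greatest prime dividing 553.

553 = 7 · 79
79 is prime.
So 553 = 7 · 79; the largest prime factor is 79.

79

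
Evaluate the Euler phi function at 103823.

Factor: 103823 = 47^3.
φ(103823) = 47^2·(47−1) = 101614.

101614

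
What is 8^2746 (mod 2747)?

8^1 ≡ 8 (mod 2747)
8^2 ≡ 8^2 = 64 ≡ 64 (mod 2747)
8^4 ≡ 64^2 = 4096 ≡ 1349 (mod 2747)
8^8 ≡ 1349^2 = 1819801 ≡ 1287 (mod 2747)
8^16 ≡ 1287^2 = 1656369 ≡ 2675 (mod 2747)
8^32 ≡ 2675^2 = 7155625 ≡ 2437 (mod 2747)
8^64 ≡ 2437^2 = 5938969 ≡ 2702 (mod 2747)
8^128 ≡ 2702^2 = 7300804 ≡ 2025 (mod 2747)
8^256 ≡ 2025^2 = 4100625 ≡ 2101 (mod 2747)
8^512 ≡ 2101^2 = 4414201 ≡ 2519 (mod 2747)
8^1024 ≡ 2519^2 = 6345361 ≡ 2538 (mod 2747)
8^2048 ≡ 2538^2 = 6441444 ≡ 2476 (mod 2747)
2746 = 2048 + 512 + 128 + 32 + 16 + 8 + 2 in binary powers of 2.
So 8^2746 ≡ 2476 · 2519 · 2025 · 2437 · 2675 · 1287 · 64 ≡ 1958 (mod 2747).
Since 1958 ≠ 1, base 8 is a Fermat witness: 2747 is composite.

1958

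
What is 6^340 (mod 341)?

56

6^1 ≡ 6 (mod 341)
6^2 ≡ 6^2 = 36 ≡ 36 (mod 341)
6^4 ≡ 36^2 = 1296 ≡ 273 (mod 341)
6^8 ≡ 273^2 = 74529 ≡ 191 (mod 341)
6^16 ≡ 191^2 = 36481 ≡ 335 (mod 341)
6^32 ≡ 335^2 = 112225 ≡ 36 (mod 341)
6^64 ≡ 36^2 = 1296 ≡ 273 (mod 341)
6^128 ≡ 273^2 = 74529 ≡ 191 (mod 341)
6^256 ≡ 191^2 = 36481 ≡ 335 (mod 341)
340 = 256 + 64 + 16 + 4 in binary powers of 2.
So 6^340 ≡ 335 · 273 · 335 · 273 ≡ 56 (mod 341).
Since 56 ≠ 1, base 6 is a Fermat witness: 341 is composite.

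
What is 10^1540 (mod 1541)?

1243

10^1 ≡ 10 (mod 1541)
10^2 ≡ 10^2 = 100 ≡ 100 (mod 1541)
10^4 ≡ 100^2 = 10000 ≡ 754 (mod 1541)
10^8 ≡ 754^2 = 568516 ≡ 1428 (mod 1541)
10^16 ≡ 1428^2 = 2039184 ≡ 441 (mod 1541)
10^32 ≡ 441^2 = 194481 ≡ 315 (mod 1541)
10^64 ≡ 315^2 = 99225 ≡ 601 (mod 1541)
10^128 ≡ 601^2 = 361201 ≡ 607 (mod 1541)
10^256 ≡ 607^2 = 368449 ≡ 150 (mod 1541)
10^512 ≡ 150^2 = 22500 ≡ 926 (mod 1541)
10^1024 ≡ 926^2 = 857476 ≡ 680 (mod 1541)
1540 = 1024 + 512 + 4 in binary powers of 2.
So 10^1540 ≡ 680 · 926 · 754 ≡ 1243 (mod 1541).
Since 1243 ≠ 1, base 10 is a Fermat witness: 1541 is composite.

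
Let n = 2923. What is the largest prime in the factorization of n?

79

2923 = 37 · 79
79 is prime.
So 2923 = 37 · 79; the largest prime factor is 79.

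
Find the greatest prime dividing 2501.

61

2501 = 41 · 61
61 is prime.
So 2501 = 41 · 61; the largest prime factor is 61.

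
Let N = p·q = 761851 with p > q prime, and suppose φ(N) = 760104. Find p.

919

φ(n) = (p−1)(q−1) = n − (p+q) + 1, so p + q = 761851 − 760104 + 1 = 1748.
p and q are the roots of t² − 1748t + 761851 = 0.
Discriminant: 1748² − 4·761851 = 3055504 − 3047404 = 8100; √8100 = 90.
q = (1748 − 90)/2 = 829, p = (1748 + 90)/2 = 919.
Check: 829 · 919 = 761851.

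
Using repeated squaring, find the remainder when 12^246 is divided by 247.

1

12^1 ≡ 12 (mod 247)
12^2 ≡ 12^2 = 144 ≡ 144 (mod 247)
12^4 ≡ 144^2 = 20736 ≡ 235 (mod 247)
12^8 ≡ 235^2 = 55225 ≡ 144 (mod 247)
12^16 ≡ 144^2 = 20736 ≡ 235 (mod 247)
12^32 ≡ 235^2 = 55225 ≡ 144 (mod 247)
12^64 ≡ 144^2 = 20736 ≡ 235 (mod 247)
12^128 ≡ 235^2 = 55225 ≡ 144 (mod 247)
246 = 128 + 64 + 32 + 16 + 4 + 2 in binary powers of 2.
So 12^246 ≡ 144 · 235 · 144 · 235 · 235 · 144 ≡ 1 (mod 247).
Since the result is 1, base 12 gives no evidence that 247 is composite.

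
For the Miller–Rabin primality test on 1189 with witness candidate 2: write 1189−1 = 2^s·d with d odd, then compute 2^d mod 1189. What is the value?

282

1189 − 1 = 1188 = 2^2 · 297, so d = 297.
2^1 ≡ 2 (mod 1189)
2^2 ≡ 2^2 = 4 ≡ 4 (mod 1189)
2^4 ≡ 4^2 = 16 ≡ 16 (mod 1189)
2^8 ≡ 16^2 = 256 ≡ 256 (mod 1189)
2^16 ≡ 256^2 = 65536 ≡ 141 (mod 1189)
2^32 ≡ 141^2 = 19881 ≡ 857 (mod 1189)
2^64 ≡ 857^2 = 734449 ≡ 836 (mod 1189)
2^128 ≡ 836^2 = 698896 ≡ 953 (mod 1189)
2^256 ≡ 953^2 = 908209 ≡ 1002 (mod 1189)
297 = 256 + 32 + 8 + 1 in binary powers of 2.
So 2^297 ≡ 1002 · 857 · 256 · 2 ≡ 282 (mod 1189).
Squaring chain: 282 → 1050; never reaches −1, so base 2 is a Miller–Rabin witness that 1189 is composite.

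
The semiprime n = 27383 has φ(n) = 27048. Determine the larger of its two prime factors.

197

φ(n) = (p−1)(q−1) = n − (p+q) + 1, so p + q = 27383 − 27048 + 1 = 336.
p and q are the roots of t² − 336t + 27383 = 0.
Discriminant: 336² − 4·27383 = 112896 − 109532 = 3364; √3364 = 58.
q = (336 − 58)/2 = 139, p = (336 + 58)/2 = 197.
Check: 139 · 197 = 27383.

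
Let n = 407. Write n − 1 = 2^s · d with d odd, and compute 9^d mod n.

407 − 1 = 406 = 2^1 · 203, so d = 203.
9^1 ≡ 9 (mod 407)
9^2 ≡ 9^2 = 81 ≡ 81 (mod 407)
9^4 ≡ 81^2 = 6561 ≡ 49 (mod 407)
9^8 ≡ 49^2 = 2401 ≡ 366 (mod 407)
9^16 ≡ 366^2 = 133956 ≡ 53 (mod 407)
9^32 ≡ 53^2 = 2809 ≡ 367 (mod 407)
9^64 ≡ 367^2 = 134689 ≡ 379 (mod 407)
9^128 ≡ 379^2 = 143641 ≡ 377 (mod 407)
203 = 128 + 64 + 8 + 2 + 1 in binary powers of 2.
So 9^203 ≡ 377 · 379 · 366 · 81 · 9 ≡ 256 (mod 407).
Squaring chain: 256; never reaches −1, so base 9 is a Miller–Rabin witness that 407 is composite.

256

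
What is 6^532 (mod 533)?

6^1 ≡ 6 (mod 533)
6^2 ≡ 6^2 = 36 ≡ 36 (mod 533)
6^4 ≡ 36^2 = 1296 ≡ 230 (mod 533)
6^8 ≡ 230^2 = 52900 ≡ 133 (mod 533)
6^16 ≡ 133^2 = 17689 ≡ 100 (mod 533)
6^32 ≡ 100^2 = 10000 ≡ 406 (mod 533)
6^64 ≡ 406^2 = 164836 ≡ 139 (mod 533)
6^128 ≡ 139^2 = 19321 ≡ 133 (mod 533)
6^256 ≡ 133^2 = 17689 ≡ 100 (mod 533)
6^512 ≡ 100^2 = 10000 ≡ 406 (mod 533)
532 = 512 + 16 + 4 in binary powers of 2.
So 6^532 ≡ 406 · 100 · 230 ≡ 373 (mod 533).
Since 373 ≠ 1, base 6 is a Fermat witness: 533 is composite.

373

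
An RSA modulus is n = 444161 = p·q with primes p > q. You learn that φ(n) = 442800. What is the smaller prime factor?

541

φ(n) = (p−1)(q−1) = n − (p+q) + 1, so p + q = 444161 − 442800 + 1 = 1362.
p and q are the roots of t² − 1362t + 444161 = 0.
Discriminant: 1362² − 4·444161 = 1855044 − 1776644 = 78400; √78400 = 280.
q = (1362 − 280)/2 = 541, p = (1362 + 280)/2 = 821.
Check: 541 · 821 = 444161.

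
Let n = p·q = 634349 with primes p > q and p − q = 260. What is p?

Since p = q + 260, we have 634349 = q(q + 260), so q² + 260q − 634349 = 0.
Discriminant: 260² + 4·634349 = 67600 + 2537396 = 2604996; √2604996 = 1614.
q = (−260 + 1614)/2 = 677, and p = q + 260 = 937.
Check: 677 · 937 = 634349.

937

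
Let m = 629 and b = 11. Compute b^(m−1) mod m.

11^1 ≡ 11 (mod 629)
11^2 ≡ 11^2 = 121 ≡ 121 (mod 629)
11^4 ≡ 121^2 = 14641 ≡ 174 (mod 629)
11^8 ≡ 174^2 = 30276 ≡ 84 (mod 629)
11^16 ≡ 84^2 = 7056 ≡ 137 (mod 629)
11^32 ≡ 137^2 = 18769 ≡ 528 (mod 629)
11^64 ≡ 528^2 = 278784 ≡ 137 (mod 629)
11^128 ≡ 137^2 = 18769 ≡ 528 (mod 629)
11^256 ≡ 528^2 = 278784 ≡ 137 (mod 629)
11^512 ≡ 137^2 = 18769 ≡ 528 (mod 629)
628 = 512 + 64 + 32 + 16 + 4 in binary powers of 2.
So 11^628 ≡ 528 · 137 · 528 · 137 · 174 ≡ 174 (mod 629).
Since 174 ≠ 1, base 11 is a Fermat witness: 629 is composite.

174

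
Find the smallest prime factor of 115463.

19

115463 is odd.
Digit sum 20, not divisible by 3.
Ends in 3: not divisible by 5.
7: 115463 = 7·16494 + 5
11: 115463 = 11·10496 + 7
13: 115463 = 13·8881 + 10
17: 115463 = 17·6791 + 16
19: 115463 = 19·6077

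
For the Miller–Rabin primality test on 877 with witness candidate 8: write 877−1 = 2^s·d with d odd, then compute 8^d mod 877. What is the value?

877 − 1 = 876 = 2^2 · 219, so d = 219.
8^1 ≡ 8 (mod 877)
8^2 ≡ 8^2 = 64 ≡ 64 (mod 877)
8^4 ≡ 64^2 = 4096 ≡ 588 (mod 877)
8^8 ≡ 588^2 = 345744 ≡ 206 (mod 877)
8^16 ≡ 206^2 = 42436 ≡ 340 (mod 877)
8^32 ≡ 340^2 = 115600 ≡ 713 (mod 877)
8^64 ≡ 713^2 = 508369 ≡ 586 (mod 877)
8^128 ≡ 586^2 = 343396 ≡ 489 (mod 877)
219 = 128 + 64 + 16 + 8 + 2 + 1 in binary powers of 2.
So 8^219 ≡ 489 · 586 · 340 · 206 · 64 · 8 ≡ 726 (mod 877).
Squaring chain: 726 → 876; reaches −1, so base 8 does not prove 877 composite.

726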